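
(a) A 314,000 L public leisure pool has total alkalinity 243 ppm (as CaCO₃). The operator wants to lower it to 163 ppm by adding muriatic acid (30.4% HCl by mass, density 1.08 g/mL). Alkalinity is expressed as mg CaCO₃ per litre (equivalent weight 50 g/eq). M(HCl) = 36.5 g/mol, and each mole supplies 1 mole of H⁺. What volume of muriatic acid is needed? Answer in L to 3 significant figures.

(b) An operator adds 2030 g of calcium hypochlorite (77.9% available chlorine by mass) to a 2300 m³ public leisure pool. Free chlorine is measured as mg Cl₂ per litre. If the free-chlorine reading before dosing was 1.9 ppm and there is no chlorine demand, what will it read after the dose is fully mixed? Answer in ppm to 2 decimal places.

(a) 55.9 L; (b) 2.59 ppm

(a) Alkalinity to neutralize: (243 − 163) = 80 mg/L as CaCO₃ × 314,000 L = 25,120 g as CaCO₃.
(a) Equivalents of H⁺ required: 25,120 ÷ 50 g/eq = 502.4 eq = 502.4 mol HCl.
(a) Mass of HCl: 502.4 × 36.5 = 18,340 g.
(a) Mass of 30.4% solution: 18,340 / 0.304 = 60,320 g.
(a) Volume: 60,320 g ÷ 1.08 g/mL = 55,850 mL.

(b) Volume: 2300 m³ = 2,300,000 L.
(b) Available chlorine delivered: 2030 g × 0.779 = 1581 g as Cl₂.
(b) Concentration rise: 1581 g / 2,300,000 L = 0.6876 mg/L = 0.69 ppm.
(b) Final FC: 1.9 + 0.69 = 2.59 ppm.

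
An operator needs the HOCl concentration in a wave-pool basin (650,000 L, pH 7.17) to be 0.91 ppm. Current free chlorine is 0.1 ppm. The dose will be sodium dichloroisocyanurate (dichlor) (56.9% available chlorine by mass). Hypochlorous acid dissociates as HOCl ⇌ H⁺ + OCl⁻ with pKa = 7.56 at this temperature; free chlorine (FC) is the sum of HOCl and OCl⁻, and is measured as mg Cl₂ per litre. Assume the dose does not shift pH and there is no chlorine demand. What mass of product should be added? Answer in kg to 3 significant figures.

1.35 kg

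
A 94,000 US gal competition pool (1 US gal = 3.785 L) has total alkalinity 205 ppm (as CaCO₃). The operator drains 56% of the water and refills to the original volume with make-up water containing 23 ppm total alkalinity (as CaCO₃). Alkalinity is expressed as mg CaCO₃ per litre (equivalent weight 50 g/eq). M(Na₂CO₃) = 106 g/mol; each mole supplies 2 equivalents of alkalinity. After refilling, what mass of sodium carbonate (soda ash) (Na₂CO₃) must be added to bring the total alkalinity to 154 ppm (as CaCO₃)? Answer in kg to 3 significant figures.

19.2 kg

Volume: 94,000 US gal × 3.785 L/gal = 355,790 L.
After draining 56% and refilling: 205 × 0.44 + 23 × 0.56 = 103.08 ppm.
Deficit to target: 154 − 103.08 = 50.92 mg/L.
As CaCO₃: 50.92 mg/L × 355,790 L = 18,120 g; ÷ 50 g/eq ÷ 2 = 181.2 mol Na₂CO₃.
Mass: 181.2 × 106 = 19,200 g.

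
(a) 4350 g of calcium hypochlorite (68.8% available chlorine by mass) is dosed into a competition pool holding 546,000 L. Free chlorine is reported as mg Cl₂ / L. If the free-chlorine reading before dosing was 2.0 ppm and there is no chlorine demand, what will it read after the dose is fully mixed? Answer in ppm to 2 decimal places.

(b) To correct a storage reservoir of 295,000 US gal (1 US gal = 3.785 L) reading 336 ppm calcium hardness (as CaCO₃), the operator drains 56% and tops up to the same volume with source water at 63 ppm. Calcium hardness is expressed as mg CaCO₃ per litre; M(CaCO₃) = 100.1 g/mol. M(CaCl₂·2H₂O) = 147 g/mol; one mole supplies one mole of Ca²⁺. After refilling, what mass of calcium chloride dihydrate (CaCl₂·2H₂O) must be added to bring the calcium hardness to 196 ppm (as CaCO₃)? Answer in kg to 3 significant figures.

(a) 7.48 ppm; (b) 21.1 kg

(a) Available chlorine delivered: 4350 g × 0.688 = 2993 g as Cl₂.
(a) Concentration rise: 2993 g / 546,000 L = 5.481 mg/L = 5.48 ppm.
(a) Final FC: 2.0 + 5.48 = 7.48 ppm.

(b) Volume: 295,000 US gal × 3.785 L/gal = 1,116,575 L.
(b) After draining 56% and refilling: 336 × 0.44 + 63 × 0.56 = 183.12 ppm.
(b) Deficit to target: 196 − 183.12 = 12.88 mg/L.
(b) As CaCO₃: 12.88 mg/L × 1,116,575 L = 14,380 g; ÷ 100.1 = 143.7 mol Ca²⁺.
(b) Mass: 143.7 × 147 = 21,120 g.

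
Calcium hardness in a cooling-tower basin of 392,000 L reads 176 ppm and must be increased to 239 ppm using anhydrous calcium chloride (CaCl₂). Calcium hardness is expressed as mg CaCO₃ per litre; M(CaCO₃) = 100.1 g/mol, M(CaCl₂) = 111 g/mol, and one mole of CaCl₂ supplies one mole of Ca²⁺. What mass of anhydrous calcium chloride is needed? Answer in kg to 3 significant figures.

Hardness to add: (239 − 176) = 63 mg/L as CaCO₃ × 392,000 L = 24,700 g as CaCO₃.
Moles of Ca²⁺ (1 mol Ca²⁺ ≡ 1 mol CaCO₃): 24,700 / 100.1 g/mol = 246.7 mol.
Mass of CaCl₂: 246.7 × 111 = 27,390 g.

27.4 kg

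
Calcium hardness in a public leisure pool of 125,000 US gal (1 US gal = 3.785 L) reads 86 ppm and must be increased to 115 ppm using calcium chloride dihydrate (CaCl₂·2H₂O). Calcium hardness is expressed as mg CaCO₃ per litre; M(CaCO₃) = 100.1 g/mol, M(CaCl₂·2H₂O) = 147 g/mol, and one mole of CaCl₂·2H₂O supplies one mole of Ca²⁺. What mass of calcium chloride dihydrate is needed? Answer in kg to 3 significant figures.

20.1 kg

Volume: 125,000 US gal × 3.785 L/gal = 473,125 L.
Hardness to add: (115 − 86) = 29 mg/L as CaCO₃ × 473,125 L = 13,720 g as CaCO₃.
Moles of Ca²⁺ (1 mol Ca²⁺ ≡ 1 mol CaCO₃): 13,720 / 100.1 g/mol = 137.1 mol.
Mass of CaCl₂·2H₂O: 137.1 × 147 = 20,150 g.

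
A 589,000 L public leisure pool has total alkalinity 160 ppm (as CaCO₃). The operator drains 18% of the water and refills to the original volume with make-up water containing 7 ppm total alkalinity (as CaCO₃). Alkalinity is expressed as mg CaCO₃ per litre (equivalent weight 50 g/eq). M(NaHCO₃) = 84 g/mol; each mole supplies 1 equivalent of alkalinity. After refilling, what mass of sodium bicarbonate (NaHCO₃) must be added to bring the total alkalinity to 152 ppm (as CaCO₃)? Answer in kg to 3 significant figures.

19.3 kg

After draining 18% and refilling: 160 × 0.82 + 7 × 0.18 = 132.46 ppm.
Deficit to target: 152 − 132.46 = 19.54 mg/L.
As CaCO₃: 19.54 mg/L × 589,000 L = 11,510 g; ÷ 50 g/eq ÷ 1 = 230.2 mol NaHCO₃.
Mass: 230.2 × 84 = 19,340 g.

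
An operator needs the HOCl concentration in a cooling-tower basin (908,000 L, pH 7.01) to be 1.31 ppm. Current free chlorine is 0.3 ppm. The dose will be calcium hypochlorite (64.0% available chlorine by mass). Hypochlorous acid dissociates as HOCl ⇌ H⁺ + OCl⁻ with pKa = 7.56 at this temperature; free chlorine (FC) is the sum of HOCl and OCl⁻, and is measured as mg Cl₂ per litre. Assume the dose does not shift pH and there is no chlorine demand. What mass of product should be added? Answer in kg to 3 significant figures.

[OCl⁻]/[HOCl] = 10^(pH − pKa) = 10^(7.01 − 7.56) = 0.2818; fraction as HOCl = 1/(1 + 0.2818) = 0.7801.
Free chlorine required for 1.31 ppm HOCl: 1.31 / 0.7801 = 1.679 ppm.
FC to add: 1.679 − 0.3 = 1.379 mg/L as Cl₂.
Cl₂ equivalent: 1.379 mg/L × 908,000 L = 1252 g.
Product at 64.0% available Cl: 1252 / 0.64 = 1957 g.

1.96 kg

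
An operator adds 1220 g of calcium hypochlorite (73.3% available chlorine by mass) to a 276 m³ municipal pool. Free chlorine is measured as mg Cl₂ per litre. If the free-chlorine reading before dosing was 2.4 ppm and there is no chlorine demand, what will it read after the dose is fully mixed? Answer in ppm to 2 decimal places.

Volume: 276 m³ = 276,000 L.
Available chlorine delivered: 1220 g × 0.733 = 894.3 g as Cl₂.
Concentration rise: 894.3 g / 276,000 L = 3.24 mg/L = 3.24 ppm.
Final FC: 2.4 + 3.24 = 5.64 ppm.

5.64 ppm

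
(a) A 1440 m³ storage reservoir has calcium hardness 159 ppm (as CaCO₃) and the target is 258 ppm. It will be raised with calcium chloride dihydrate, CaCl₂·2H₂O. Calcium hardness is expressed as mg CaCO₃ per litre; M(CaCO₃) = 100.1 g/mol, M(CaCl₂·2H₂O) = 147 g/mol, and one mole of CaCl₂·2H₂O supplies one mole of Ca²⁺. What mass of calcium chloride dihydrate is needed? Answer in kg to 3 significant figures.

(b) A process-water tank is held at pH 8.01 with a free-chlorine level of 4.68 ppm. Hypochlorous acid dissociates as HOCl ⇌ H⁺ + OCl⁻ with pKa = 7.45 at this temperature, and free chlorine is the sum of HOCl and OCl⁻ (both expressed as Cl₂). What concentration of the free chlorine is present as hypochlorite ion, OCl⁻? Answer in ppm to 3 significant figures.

(a) Volume: 1440 m³ = 1,440,000 L.
(a) Hardness to add: (258 − 159) = 99 mg/L as CaCO₃ × 1,440,000 L = 142,600 g as CaCO₃.
(a) Moles of Ca²⁺ (1 mol Ca²⁺ ≡ 1 mol CaCO₃): 142,600 / 100.1 g/mol = 1424 mol.
(a) Mass of CaCl₂·2H₂O: 1424 × 147 = 209,400 g.

(b) [OCl⁻]/[HOCl] = 10^(pH − pKa) = 10^(8.01 − 7.45) = 10^0.56 = 3.631.
(b) Fraction as HOCl = 1 / (1 + 3.631) = 0.2159.
(b) OCl⁻ = (1 − 0.2159) × 4.68 ppm = 3.669 ppm.

(a) 209 kg; (b) 3.67 ppm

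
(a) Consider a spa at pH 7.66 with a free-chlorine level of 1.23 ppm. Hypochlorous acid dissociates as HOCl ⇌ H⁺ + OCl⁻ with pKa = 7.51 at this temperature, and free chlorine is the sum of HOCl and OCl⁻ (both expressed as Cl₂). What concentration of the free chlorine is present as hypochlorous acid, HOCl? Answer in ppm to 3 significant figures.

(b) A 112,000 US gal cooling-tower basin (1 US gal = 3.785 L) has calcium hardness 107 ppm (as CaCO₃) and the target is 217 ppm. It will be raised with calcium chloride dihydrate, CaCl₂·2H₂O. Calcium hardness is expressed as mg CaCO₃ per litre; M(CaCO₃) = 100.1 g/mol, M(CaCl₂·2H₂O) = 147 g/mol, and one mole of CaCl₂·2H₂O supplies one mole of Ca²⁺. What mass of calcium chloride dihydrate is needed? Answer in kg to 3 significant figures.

(a) [OCl⁻]/[HOCl] = 10^(pH − pKa) = 10^(7.66 − 7.51) = 10^0.15 = 1.413.
(a) Fraction as HOCl = 1 / (1 + 1.413) = 0.4145.
(a) HOCl = 0.4145 × 1.23 ppm = 0.5098 ppm.

(b) Volume: 112,000 US gal × 3.785 L/gal = 423,920 L.
(b) Hardness to add: (217 − 107) = 110 mg/L as CaCO₃ × 423,920 L = 46,630 g as CaCO₃.
(b) Moles of Ca²⁺ (1 mol Ca²⁺ ≡ 1 mol CaCO₃): 46,630 / 100.1 g/mol = 465.8 mol.
(b) Mass of CaCl₂·2H₂O: 465.8 × 147 = 68,480 g.

(a) 0.510 ppm; (b) 68.5 kg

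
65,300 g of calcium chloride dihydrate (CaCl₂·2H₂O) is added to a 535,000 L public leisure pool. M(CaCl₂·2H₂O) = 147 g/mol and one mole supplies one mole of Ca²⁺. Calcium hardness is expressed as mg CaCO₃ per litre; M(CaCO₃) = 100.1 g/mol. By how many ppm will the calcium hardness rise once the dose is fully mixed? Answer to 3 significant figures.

Moles of Ca²⁺: 65,300 g ÷ 147 g/mol = 444.2 mol.
As CaCO₃: 444.2 mol × 100.1 g/mol = 44,470 g.
Rise: 44,470 g / 535,000 L × 1000 = 83.11 mg/L.

83.1 ppm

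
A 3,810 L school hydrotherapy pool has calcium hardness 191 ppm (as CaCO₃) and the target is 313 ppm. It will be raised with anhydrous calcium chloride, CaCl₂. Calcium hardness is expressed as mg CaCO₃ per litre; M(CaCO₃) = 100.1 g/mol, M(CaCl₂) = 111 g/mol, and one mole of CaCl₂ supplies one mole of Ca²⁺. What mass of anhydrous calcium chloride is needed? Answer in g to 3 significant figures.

515 g

Hardness to add: (313 − 191) = 122 mg/L as CaCO₃ × 3,810 L = 464.8 g as CaCO₃.
Moles of Ca²⁺ (1 mol Ca²⁺ ≡ 1 mol CaCO₃): 464.8 / 100.1 g/mol = 4.644 mol.
Mass of CaCl₂: 4.644 × 111 = 515.4 g.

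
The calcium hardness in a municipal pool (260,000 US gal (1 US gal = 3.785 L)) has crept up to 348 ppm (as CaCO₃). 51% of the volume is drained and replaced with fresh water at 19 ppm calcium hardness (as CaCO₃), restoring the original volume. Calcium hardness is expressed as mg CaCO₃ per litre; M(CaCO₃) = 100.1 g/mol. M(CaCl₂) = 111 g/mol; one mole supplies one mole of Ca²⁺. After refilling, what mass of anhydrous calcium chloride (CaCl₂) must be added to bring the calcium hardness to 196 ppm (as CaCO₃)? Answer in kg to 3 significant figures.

17.2 kg

Volume: 260,000 US gal × 3.785 L/gal = 984,100 L.
After draining 51% and refilling: 348 × 0.49 + 19 × 0.51 = 180.21 ppm.
Deficit to target: 196 − 180.21 = 15.79 mg/L.
As CaCO₃: 15.79 mg/L × 984,100 L = 15,540 g; ÷ 100.1 = 155.2 mol Ca²⁺.
Mass: 155.2 × 111 = 17,230 g.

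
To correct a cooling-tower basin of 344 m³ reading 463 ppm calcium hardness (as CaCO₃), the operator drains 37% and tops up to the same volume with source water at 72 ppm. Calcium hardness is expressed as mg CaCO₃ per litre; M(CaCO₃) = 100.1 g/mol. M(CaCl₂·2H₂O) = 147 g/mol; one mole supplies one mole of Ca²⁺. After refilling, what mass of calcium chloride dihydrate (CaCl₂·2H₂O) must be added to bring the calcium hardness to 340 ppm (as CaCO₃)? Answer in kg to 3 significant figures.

10.9 kg

Volume: 344 m³ = 344,000 L.
After draining 37% and refilling: 463 × 0.63 + 72 × 0.37 = 318.33 ppm.
Deficit to target: 340 − 318.33 = 21.67 mg/L.
As CaCO₃: 21.67 mg/L × 344,000 L = 7454 g; ÷ 100.1 = 74.47 mol Ca²⁺.
Mass: 74.47 × 147 = 10,950 g.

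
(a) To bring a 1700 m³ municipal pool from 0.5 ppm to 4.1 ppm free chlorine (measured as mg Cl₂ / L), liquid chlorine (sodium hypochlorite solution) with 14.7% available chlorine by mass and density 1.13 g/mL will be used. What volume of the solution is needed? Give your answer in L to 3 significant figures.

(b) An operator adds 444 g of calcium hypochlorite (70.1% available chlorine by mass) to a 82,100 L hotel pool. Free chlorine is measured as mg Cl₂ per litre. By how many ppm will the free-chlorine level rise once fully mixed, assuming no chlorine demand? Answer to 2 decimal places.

(a) Volume: 1700 m³ = 1,700,000 L.
(a) Chlorine deficit: 4.1 − 0.5 = 3.6 ppm = 3.6 mg/L as Cl₂.
(a) Cl₂ equivalent needed: 3.6 mg/L × 1,700,000 L = 6,120,000 mg = 6120 g.
(a) Product at 14.7% available chlorine: 6120 / 0.147 = 41,630 g.
(a) Volume at density 1.13 g/mL: 41,630 g ÷ 1.13 g/mL = 36,840 mL.

(b) Available chlorine delivered: 444 g × 0.701 = 311.2 g as Cl₂.
(b) Concentration rise: 311.2 g / 82,100 L = 3.791 mg/L = 3.79 ppm.

(a) 36.8 L; (b) 3.79 ppm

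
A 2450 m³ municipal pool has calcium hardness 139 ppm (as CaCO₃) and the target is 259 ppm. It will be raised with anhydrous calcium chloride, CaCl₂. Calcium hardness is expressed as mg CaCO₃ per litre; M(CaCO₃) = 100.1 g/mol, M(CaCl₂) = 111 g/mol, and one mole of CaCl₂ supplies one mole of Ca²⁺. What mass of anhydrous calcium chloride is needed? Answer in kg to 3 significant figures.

326 kg

Volume: 2450 m³ = 2,450,000 L.
Hardness to add: (259 − 139) = 120 mg/L as CaCO₃ × 2,450,000 L = 294,000 g as CaCO₃.
Moles of Ca²⁺ (1 mol Ca²⁺ ≡ 1 mol CaCO₃): 294,000 / 100.1 g/mol = 2937 mol.
Mass of CaCl₂: 2937 × 111 = 326,000 g.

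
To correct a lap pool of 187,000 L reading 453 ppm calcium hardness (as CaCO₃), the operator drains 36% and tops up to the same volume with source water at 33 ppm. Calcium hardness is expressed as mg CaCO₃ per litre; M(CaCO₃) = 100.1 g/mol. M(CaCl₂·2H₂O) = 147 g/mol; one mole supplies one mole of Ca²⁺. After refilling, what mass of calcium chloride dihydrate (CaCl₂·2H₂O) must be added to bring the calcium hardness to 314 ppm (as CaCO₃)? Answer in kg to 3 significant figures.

3.35 kg

After draining 36% and refilling: 453 × 0.64 + 33 × 0.36 = 301.8 ppm.
Deficit to target: 314 − 301.8 = 12.2 mg/L.
As CaCO₃: 12.2 mg/L × 187,000 L = 2281 g; ÷ 100.1 = 22.79 mol Ca²⁺.
Mass: 22.79 × 147 = 3350 g.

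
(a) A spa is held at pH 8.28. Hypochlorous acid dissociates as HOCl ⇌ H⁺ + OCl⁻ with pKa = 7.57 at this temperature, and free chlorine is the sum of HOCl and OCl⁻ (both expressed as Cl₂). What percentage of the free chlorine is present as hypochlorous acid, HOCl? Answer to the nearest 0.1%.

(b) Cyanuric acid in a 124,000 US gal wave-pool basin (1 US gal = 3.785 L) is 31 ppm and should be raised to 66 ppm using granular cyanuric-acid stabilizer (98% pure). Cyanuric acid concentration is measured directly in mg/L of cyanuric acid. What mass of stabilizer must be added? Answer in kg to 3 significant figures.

(a) 16.3%; (b) 16.8 kg

(a) [OCl⁻]/[HOCl] = 10^(pH − pKa) = 10^(8.28 − 7.57) = 10^0.71 = 5.129.
(a) Fraction as HOCl = 1 / (1 + 5.129) = 0.1632.

(b) Volume: 124,000 US gal × 3.785 L/gal = 469,340 L.
(b) CYA to add: (66 − 31) = 35 mg/L × 469,340 L = 16,430 g cyanuric acid.
(b) At 98% purity: 16,430 / 0.98 = 16,760 g product.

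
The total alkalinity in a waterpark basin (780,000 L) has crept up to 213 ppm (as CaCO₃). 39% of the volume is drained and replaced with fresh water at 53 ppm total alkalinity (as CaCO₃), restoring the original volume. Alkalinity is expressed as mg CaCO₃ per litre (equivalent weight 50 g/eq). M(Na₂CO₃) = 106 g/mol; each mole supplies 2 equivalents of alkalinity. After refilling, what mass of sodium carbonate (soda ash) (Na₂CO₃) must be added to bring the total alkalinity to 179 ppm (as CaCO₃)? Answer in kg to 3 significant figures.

After draining 39% and refilling: 213 × 0.61 + 53 × 0.39 = 150.6 ppm.
Deficit to target: 179 − 150.6 = 28.4 mg/L.
As CaCO₃: 28.4 mg/L × 780,000 L = 22,150 g; ÷ 50 g/eq ÷ 2 = 221.5 mol Na₂CO₃.
Mass: 221.5 × 106 = 23,480 g.

23.5 kg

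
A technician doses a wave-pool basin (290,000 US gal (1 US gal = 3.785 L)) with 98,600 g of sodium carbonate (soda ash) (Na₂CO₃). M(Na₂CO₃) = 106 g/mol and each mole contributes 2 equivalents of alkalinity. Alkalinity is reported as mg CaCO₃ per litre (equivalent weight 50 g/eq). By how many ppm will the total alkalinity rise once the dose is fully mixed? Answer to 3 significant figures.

Volume: 290,000 US gal × 3.785 L/gal = 1,097,650 L.
Moles of Na₂CO₃: 98,600 g ÷ 106 g/mol = 930.2 mol → 1860 eq of alkalinity.
As CaCO₃: 1860 eq × 50 g/eq = 93,020 g.
Rise: 93,020 g / 1,097,650 L × 1000 = 84.74 mg/L.

84.7 ppm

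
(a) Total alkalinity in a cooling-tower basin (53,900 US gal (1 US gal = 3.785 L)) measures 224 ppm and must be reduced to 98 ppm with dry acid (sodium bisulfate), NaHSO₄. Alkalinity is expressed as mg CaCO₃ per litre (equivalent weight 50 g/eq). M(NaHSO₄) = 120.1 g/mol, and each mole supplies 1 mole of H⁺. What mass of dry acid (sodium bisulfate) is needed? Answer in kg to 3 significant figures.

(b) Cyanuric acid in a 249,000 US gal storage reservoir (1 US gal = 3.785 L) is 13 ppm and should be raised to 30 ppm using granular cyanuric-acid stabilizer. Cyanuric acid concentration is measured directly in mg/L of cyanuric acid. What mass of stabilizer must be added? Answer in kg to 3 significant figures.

(a) 61.7 kg; (b) 16.0 kg

(a) Volume: 53,900 US gal × 3.785 L/gal = 204,012 L.
(a) Alkalinity to neutralize: (224 − 98) = 126 mg/L as CaCO₃ × 204,012 L = 25,710 g as CaCO₃.
(a) Equivalents of H⁺ required: 25,710 ÷ 50 g/eq = 514.1 eq = 514.1 mol NaHSO₄.
(a) Mass of NaHSO₄: 514.1 × 120.1 = 61,740 g.

(b) Volume: 249,000 US gal × 3.785 L/gal = 942,465 L.
(b) CYA to add: (30 − 13) = 17 mg/L × 942,465 L = 16,020 g cyanuric acid.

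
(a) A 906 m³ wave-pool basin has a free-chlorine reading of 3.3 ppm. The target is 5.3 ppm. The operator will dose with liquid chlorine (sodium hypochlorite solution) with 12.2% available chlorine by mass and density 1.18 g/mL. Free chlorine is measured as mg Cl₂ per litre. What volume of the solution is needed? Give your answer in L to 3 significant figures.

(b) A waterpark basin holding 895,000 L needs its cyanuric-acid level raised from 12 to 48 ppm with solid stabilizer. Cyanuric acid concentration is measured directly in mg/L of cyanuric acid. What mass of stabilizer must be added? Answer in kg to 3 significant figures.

(a) 12.6 L; (b) 32.2 kg

(a) Volume: 906 m³ = 906,000 L.
(a) Chlorine deficit: 5.3 − 3.3 = 2 ppm = 2 mg/L as Cl₂.
(a) Cl₂ equivalent needed: 2 mg/L × 906,000 L = 1,812,000 mg = 1812 g.
(a) Product at 12.2% available chlorine: 1812 / 0.122 = 14,850 g.
(a) Volume at density 1.18 g/mL: 14,850 g ÷ 1.18 g/mL = 12,590 mL.

(b) CYA to add: (48 − 12) = 36 mg/L × 895,000 L = 32,220 g cyanuric acid.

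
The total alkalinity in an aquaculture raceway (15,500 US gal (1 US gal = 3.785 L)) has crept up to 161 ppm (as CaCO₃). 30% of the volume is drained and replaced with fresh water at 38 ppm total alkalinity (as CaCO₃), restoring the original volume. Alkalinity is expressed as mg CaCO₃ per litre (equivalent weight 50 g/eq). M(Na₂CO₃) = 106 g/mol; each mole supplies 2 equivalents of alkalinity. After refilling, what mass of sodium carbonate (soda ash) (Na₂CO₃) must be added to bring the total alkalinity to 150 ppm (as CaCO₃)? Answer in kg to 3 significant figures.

Volume: 15,500 US gal × 3.785 L/gal = 58,668 L.
After draining 30% and refilling: 161 × 0.70 + 38 × 0.30 = 124.1 ppm.
Deficit to target: 150 − 124.1 = 25.9 mg/L.
As CaCO₃: 25.9 mg/L × 58,668 L = 1519 g; ÷ 50 g/eq ÷ 2 = 15.19 mol Na₂CO₃.
Mass: 15.19 × 106 = 1611 g.

1.61 kg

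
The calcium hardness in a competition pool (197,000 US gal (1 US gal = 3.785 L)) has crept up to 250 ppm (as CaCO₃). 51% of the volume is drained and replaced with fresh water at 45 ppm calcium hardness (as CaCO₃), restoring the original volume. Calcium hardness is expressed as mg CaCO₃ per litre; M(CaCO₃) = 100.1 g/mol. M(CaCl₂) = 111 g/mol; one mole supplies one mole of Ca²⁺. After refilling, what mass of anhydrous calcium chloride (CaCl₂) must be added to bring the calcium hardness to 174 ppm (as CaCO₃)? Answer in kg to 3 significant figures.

23.6 kg

Volume: 197,000 US gal × 3.785 L/gal = 745,645 L.
After draining 51% and refilling: 250 × 0.49 + 45 × 0.51 = 145.45 ppm.
Deficit to target: 174 − 145.45 = 28.55 mg/L.
As CaCO₃: 28.55 mg/L × 745,645 L = 21,290 g; ÷ 100.1 = 212.7 mol Ca²⁺.
Mass: 212.7 × 111 = 23,610 g.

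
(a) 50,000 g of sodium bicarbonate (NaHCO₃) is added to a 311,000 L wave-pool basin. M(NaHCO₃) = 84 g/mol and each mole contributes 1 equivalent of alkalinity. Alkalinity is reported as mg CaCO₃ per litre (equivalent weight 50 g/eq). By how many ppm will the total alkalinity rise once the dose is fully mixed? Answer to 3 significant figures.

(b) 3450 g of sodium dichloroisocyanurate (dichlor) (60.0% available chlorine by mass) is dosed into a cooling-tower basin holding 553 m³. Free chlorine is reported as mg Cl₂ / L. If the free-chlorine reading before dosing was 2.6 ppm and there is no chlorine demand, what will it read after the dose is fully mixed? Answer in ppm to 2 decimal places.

(a) Moles of NaHCO₃: 50,000 g ÷ 84 g/mol = 595.2 mol → 595.2 eq of alkalinity.
(a) As CaCO₃: 595.2 eq × 50 g/eq = 29,760 g.
(a) Rise: 29,760 g / 311,000 L × 1000 = 95.7 mg/L.

(b) Volume: 553 m³ = 553,000 L.
(b) Available chlorine delivered: 3450 g × 0.6 = 2070 g as Cl₂.
(b) Concentration rise: 2070 g / 553,000 L = 3.743 mg/L = 3.74 ppm.
(b) Final FC: 2.6 + 3.74 = 6.34 ppm.

(a) 95.7 ppm; (b) 6.34 ppm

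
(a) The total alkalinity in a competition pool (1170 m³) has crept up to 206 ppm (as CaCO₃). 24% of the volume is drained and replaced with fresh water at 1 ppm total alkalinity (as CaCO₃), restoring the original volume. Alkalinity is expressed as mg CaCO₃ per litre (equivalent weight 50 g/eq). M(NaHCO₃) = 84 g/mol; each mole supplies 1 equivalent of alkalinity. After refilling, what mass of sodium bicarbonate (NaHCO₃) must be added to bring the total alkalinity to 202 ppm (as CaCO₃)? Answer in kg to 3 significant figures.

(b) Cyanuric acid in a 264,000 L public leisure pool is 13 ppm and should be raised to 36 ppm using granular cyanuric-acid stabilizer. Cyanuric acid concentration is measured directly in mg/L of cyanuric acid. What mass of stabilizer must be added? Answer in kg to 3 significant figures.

(a) 88.8 kg; (b) 6.07 kg

(a) Volume: 1170 m³ = 1,170,000 L.
(a) After draining 24% and refilling: 206 × 0.76 + 1 × 0.24 = 156.8 ppm.
(a) Deficit to target: 202 − 156.8 = 45.2 mg/L.
(a) As CaCO₃: 45.2 mg/L × 1,170,000 L = 52,880 g; ÷ 50 g/eq ÷ 1 = 1058 mol NaHCO₃.
(a) Mass: 1058 × 84 = 88,850 g.

(b) CYA to add: (36 − 13) = 23 mg/L × 264,000 L = 6072 g cyanuric acid.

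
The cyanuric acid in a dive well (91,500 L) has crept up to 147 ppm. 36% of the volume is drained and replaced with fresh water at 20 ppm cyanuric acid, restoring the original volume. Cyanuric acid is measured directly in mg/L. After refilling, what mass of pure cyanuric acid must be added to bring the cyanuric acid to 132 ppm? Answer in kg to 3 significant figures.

After draining 36% and refilling: 147 × 0.64 + 20 × 0.36 = 101.28 ppm.
Deficit to target: 132 − 101.28 = 30.72 mg/L.
Mass: 30.72 mg/L × 91,500 L = 2811 g cyanuric acid.

2.81 kg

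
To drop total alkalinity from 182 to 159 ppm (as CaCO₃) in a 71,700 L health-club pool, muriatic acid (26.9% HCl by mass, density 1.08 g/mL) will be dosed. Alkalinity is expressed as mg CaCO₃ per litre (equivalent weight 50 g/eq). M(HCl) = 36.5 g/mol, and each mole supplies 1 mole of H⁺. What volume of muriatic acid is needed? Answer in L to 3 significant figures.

4.14 L

Alkalinity to neutralize: (182 − 159) = 23 mg/L as CaCO₃ × 71,700 L = 1649 g as CaCO₃.
Equivalents of H⁺ required: 1649 ÷ 50 g/eq = 32.98 eq = 32.98 mol HCl.
Mass of HCl: 32.98 × 36.5 = 1204 g.
Mass of 26.9% solution: 1204 / 0.269 = 4475 g.
Volume: 4475 g ÷ 1.08 g/mL = 4144 mL.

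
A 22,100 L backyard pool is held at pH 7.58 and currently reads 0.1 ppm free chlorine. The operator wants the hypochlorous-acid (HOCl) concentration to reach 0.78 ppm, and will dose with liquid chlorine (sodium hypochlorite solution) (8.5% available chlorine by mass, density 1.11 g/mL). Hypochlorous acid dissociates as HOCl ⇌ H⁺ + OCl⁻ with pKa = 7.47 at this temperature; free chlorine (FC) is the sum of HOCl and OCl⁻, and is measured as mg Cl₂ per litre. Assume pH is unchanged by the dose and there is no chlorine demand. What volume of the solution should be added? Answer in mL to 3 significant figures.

[OCl⁻]/[HOCl] = 10^(pH − pKa) = 10^(7.58 − 7.47) = 1.288; fraction as HOCl = 1/(1 + 1.288) = 0.437.
Free chlorine required for 0.78 ppm HOCl: 0.78 / 0.437 = 1.785 ppm.
FC to add: 1.785 − 0.1 = 1.685 mg/L as Cl₂.
Cl₂ equivalent: 1.685 mg/L × 22,100 L = 37.23 g.
Product at 8.5% available Cl: 37.23 / 0.085 = 438.1 g.
Volume: 438.1 g ÷ 1.11 g/mL = 394.6 mL.

395 mL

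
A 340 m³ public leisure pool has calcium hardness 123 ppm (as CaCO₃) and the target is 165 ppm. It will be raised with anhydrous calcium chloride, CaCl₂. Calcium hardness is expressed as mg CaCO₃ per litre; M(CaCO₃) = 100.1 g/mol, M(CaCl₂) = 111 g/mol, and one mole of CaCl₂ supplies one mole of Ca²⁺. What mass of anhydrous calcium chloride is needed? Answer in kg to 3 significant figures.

15.8 kg

Volume: 340 m³ = 340,000 L.
Hardness to add: (165 − 123) = 42 mg/L as CaCO₃ × 340,000 L = 14,280 g as CaCO₃.
Moles of Ca²⁺ (1 mol Ca²⁺ ≡ 1 mol CaCO₃): 14,280 / 100.1 g/mol = 142.7 mol.
Mass of CaCl₂: 142.7 × 111 = 15,830 g.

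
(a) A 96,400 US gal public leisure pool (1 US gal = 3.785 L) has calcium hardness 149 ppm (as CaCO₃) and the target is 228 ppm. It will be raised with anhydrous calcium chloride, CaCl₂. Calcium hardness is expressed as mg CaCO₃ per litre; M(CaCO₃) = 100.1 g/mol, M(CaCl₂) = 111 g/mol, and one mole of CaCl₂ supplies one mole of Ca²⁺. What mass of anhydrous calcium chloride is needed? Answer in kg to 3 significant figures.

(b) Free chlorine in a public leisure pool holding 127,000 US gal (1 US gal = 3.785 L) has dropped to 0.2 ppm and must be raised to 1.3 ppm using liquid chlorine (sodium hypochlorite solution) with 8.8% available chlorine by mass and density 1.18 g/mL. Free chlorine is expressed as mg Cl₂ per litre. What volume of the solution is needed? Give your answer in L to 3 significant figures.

(a) Volume: 96,400 US gal × 3.785 L/gal = 364,874 L.
(a) Hardness to add: (228 − 149) = 79 mg/L as CaCO₃ × 364,874 L = 28,830 g as CaCO₃.
(a) Moles of Ca²⁺ (1 mol Ca²⁺ ≡ 1 mol CaCO₃): 28,830 / 100.1 g/mol = 288 mol.
(a) Mass of CaCl₂: 288 × 111 = 31,960 g.

(b) Volume: 127,000 US gal × 3.785 L/gal = 480,695 L.
(b) Chlorine deficit: 1.3 − 0.2 = 1.1 ppm = 1.1 mg/L as Cl₂.
(b) Cl₂ equivalent needed: 1.1 mg/L × 480,695 L = 528,800 mg = 528.8 g.
(b) Product at 8.8% available chlorine: 528.8 / 0.088 = 6009 g.
(b) Volume at density 1.18 g/mL: 6009 g ÷ 1.18 g/mL = 5092 mL.

(a) 32.0 kg; (b) 5.09 L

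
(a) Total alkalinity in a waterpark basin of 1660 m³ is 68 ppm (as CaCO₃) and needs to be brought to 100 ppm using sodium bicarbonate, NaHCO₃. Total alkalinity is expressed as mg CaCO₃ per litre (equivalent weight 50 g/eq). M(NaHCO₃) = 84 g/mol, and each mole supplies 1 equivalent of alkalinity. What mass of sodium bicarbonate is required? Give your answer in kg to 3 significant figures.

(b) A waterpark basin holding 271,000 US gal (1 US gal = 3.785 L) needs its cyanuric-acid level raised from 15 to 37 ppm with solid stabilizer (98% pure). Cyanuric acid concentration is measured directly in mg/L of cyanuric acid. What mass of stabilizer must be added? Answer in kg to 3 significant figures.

(a) Volume: 1660 m³ = 1,660,000 L.
(a) Alkalinity to add: (100 − 68) = 32 mg/L as CaCO₃ × 1,660,000 L = 53,120 g as CaCO₃.
(a) Equivalents: 53,120 g ÷ 50 g/eq = 1062 eq.
(a) NaHCO₃ supplies 1 eq per mole → 1062 mol.
(a) Mass: 1062 mol × 84 g/mol = 89,240 g.

(b) Volume: 271,000 US gal × 3.785 L/gal = 1,025,735 L.
(b) CYA to add: (37 − 15) = 22 mg/L × 1,025,735 L = 22,570 g cyanuric acid.
(b) At 98% purity: 22,570 / 0.98 = 23,030 g product.

(a) 89.2 kg; (b) 23.0 kg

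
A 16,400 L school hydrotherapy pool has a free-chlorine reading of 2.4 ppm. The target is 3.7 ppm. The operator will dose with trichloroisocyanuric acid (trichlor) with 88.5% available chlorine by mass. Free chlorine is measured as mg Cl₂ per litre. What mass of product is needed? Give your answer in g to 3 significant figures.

Chlorine deficit: 3.7 − 2.4 = 1.3 ppm = 1.3 mg/L as Cl₂.
Cl₂ equivalent needed: 1.3 mg/L × 16,400 L = 21,320 mg = 21.32 g.
Product at 88.5% available chlorine: 21.32 / 0.885 = 24.09 g.

24.1 g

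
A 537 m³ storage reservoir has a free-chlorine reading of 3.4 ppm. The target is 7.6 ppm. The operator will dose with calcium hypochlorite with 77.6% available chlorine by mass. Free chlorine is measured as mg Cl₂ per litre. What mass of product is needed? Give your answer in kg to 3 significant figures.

2.91 kg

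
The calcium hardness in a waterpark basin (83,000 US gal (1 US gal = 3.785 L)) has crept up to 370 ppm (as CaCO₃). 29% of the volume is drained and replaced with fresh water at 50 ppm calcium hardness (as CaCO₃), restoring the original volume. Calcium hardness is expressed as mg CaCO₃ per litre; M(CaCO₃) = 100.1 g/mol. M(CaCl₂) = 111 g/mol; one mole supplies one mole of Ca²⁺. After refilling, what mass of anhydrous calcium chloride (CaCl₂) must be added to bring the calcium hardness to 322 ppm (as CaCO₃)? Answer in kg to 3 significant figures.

Volume: 83,000 US gal × 3.785 L/gal = 314,155 L.
After draining 29% and refilling: 370 × 0.71 + 50 × 0.29 = 277.2 ppm.
Deficit to target: 322 − 277.2 = 44.8 mg/L.
As CaCO₃: 44.8 mg/L × 314,155 L = 14,070 g; ÷ 100.1 = 140.6 mol Ca²⁺.
Mass: 140.6 × 111 = 15,610 g.

15.6 kg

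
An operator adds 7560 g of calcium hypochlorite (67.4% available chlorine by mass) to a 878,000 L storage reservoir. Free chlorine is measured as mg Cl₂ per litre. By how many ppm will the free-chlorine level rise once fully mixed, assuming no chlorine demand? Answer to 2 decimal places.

Available chlorine delivered: 7560 g × 0.674 = 5095 g as Cl₂.
Concentration rise: 5095 g / 878,000 L = 5.803 mg/L = 5.80 ppm.

5.80 ppm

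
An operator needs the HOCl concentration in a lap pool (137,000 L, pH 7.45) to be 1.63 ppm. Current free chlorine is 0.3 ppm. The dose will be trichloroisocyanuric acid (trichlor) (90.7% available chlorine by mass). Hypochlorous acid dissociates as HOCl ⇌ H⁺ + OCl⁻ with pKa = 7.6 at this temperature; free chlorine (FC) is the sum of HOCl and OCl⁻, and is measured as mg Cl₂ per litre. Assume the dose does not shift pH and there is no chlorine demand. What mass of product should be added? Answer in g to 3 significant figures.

[OCl⁻]/[HOCl] = 10^(pH − pKa) = 10^(7.45 − 7.6) = 0.7079; fraction as HOCl = 1/(1 + 0.7079) = 0.5855.
Free chlorine required for 1.63 ppm HOCl: 1.63 / 0.5855 = 2.784 ppm.
FC to add: 2.784 − 0.3 = 2.484 mg/L as Cl₂.
Cl₂ equivalent: 2.484 mg/L × 137,000 L = 340.3 g.
Product at 90.7% available Cl: 340.3 / 0.907 = 375.2 g.

375 g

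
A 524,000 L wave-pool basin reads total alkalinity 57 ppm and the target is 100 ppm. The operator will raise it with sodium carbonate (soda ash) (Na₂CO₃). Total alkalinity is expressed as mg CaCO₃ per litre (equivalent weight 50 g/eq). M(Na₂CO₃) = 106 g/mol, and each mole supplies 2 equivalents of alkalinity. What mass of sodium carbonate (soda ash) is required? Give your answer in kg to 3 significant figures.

23.9 kg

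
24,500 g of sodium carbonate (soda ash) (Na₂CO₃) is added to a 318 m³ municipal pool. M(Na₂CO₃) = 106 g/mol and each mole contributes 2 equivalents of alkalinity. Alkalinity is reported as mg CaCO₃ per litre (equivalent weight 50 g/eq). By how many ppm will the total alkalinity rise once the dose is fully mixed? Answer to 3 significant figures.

72.7 ppm

Volume: 318 m³ = 318,000 L.
Moles of Na₂CO₃: 24,500 g ÷ 106 g/mol = 231.1 mol → 462.3 eq of alkalinity.
As CaCO₃: 462.3 eq × 50 g/eq = 23,110 g.
Rise: 23,110 g / 318,000 L × 1000 = 72.68 mg/L.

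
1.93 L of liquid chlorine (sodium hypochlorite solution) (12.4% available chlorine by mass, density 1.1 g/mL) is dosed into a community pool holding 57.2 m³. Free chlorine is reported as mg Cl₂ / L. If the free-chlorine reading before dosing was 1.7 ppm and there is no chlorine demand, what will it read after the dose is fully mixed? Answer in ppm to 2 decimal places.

6.30 ppm

Volume: 57.2 m³ = 57,200 L.
Mass of solution: 1.93 L × 1000 mL/L × 1.1 g/mL = 2123 g.
Available chlorine delivered: 2123 g × 0.124 = 263.3 g as Cl₂.
Concentration rise: 263.3 g / 57,200 L = 4.602 mg/L = 4.60 ppm.
Final FC: 1.7 + 4.60 = 6.30 ppm.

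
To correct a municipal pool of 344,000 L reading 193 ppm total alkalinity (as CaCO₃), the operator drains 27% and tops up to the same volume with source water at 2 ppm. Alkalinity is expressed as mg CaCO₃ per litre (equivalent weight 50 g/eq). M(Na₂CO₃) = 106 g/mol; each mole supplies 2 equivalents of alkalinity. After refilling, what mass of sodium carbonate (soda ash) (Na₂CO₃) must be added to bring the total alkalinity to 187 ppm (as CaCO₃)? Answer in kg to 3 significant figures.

After draining 27% and refilling: 193 × 0.73 + 2 × 0.27 = 141.43 ppm.
Deficit to target: 187 − 141.43 = 45.57 mg/L.
As CaCO₃: 45.57 mg/L × 344,000 L = 15,680 g; ÷ 50 g/eq ÷ 2 = 156.8 mol Na₂CO₃.
Mass: 156.8 × 106 = 16,620 g.

16.6 kg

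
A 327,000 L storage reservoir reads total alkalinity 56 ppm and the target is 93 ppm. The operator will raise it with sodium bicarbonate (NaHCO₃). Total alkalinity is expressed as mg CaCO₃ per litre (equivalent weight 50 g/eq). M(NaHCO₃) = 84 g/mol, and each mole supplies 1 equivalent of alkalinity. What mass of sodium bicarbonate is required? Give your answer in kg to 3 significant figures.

20.3 kg

Alkalinity to add: (93 − 56) = 37 mg/L as CaCO₃ × 327,000 L = 12,100 g as CaCO₃.
Equivalents: 12,100 g ÷ 50 g/eq = 242 eq.
NaHCO₃ supplies 1 eq per mole → 242 mol.
Mass: 242 mol × 84 g/mol = 20,330 g.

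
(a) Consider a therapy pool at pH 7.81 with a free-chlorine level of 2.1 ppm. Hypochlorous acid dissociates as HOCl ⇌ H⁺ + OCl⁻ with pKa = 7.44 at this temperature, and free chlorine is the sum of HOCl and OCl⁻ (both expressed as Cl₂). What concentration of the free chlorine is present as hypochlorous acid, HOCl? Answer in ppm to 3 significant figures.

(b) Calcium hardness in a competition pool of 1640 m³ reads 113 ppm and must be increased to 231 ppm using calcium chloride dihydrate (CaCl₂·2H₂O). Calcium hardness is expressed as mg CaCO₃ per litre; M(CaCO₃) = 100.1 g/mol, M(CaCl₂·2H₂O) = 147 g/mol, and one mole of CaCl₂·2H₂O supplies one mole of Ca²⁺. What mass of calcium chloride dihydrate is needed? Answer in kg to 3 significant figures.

(a) 0.628 ppm; (b) 284 kg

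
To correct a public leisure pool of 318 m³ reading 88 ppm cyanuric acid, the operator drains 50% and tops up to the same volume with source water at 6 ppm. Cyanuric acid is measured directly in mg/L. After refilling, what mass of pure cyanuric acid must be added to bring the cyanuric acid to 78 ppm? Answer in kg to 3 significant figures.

9.86 kg

Volume: 318 m³ = 318,000 L.
After draining 50% and refilling: 88 × 0.50 + 6 × 0.50 = 47 ppm.
Deficit to target: 78 − 47 = 31 mg/L.
Mass: 31 mg/L × 318,000 L = 9858 g cyanuric acid.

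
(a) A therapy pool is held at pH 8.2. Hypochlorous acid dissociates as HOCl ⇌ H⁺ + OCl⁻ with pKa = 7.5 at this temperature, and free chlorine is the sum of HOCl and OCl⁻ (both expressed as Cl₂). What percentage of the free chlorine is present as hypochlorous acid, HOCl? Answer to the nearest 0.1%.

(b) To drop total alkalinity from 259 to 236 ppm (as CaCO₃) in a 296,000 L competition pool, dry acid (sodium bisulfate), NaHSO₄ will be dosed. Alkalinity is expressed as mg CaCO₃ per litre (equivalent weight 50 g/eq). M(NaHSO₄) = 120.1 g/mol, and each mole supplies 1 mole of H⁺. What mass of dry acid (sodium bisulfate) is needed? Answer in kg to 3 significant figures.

(a) [OCl⁻]/[HOCl] = 10^(pH − pKa) = 10^(8.2 − 7.5) = 10^0.70 = 5.012.
(a) Fraction as HOCl = 1 / (1 + 5.012) = 0.1663.

(b) Alkalinity to neutralize: (259 − 236) = 23 mg/L as CaCO₃ × 296,000 L = 6808 g as CaCO₃.
(b) Equivalents of H⁺ required: 6808 ÷ 50 g/eq = 136.2 eq = 136.2 mol NaHSO₄.
(b) Mass of NaHSO₄: 136.2 × 120.1 = 16,350 g.

(a) 16.6%; (b) 16.4 kg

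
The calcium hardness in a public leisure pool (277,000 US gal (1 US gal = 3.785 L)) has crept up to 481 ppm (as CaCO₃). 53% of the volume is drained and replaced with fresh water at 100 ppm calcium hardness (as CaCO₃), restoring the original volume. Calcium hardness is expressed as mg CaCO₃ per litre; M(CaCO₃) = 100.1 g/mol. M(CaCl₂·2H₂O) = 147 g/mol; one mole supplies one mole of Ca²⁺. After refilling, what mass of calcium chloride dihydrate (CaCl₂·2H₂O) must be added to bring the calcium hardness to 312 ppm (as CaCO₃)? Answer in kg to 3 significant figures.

Volume: 277,000 US gal × 3.785 L/gal = 1,048,445 L.
After draining 53% and refilling: 481 × 0.47 + 100 × 0.53 = 279.07 ppm.
Deficit to target: 312 − 279.07 = 32.93 mg/L.
As CaCO₃: 32.93 mg/L × 1,048,445 L = 34,530 g; ÷ 100.1 = 344.9 mol Ca²⁺.
Mass: 344.9 × 147 = 50,700 g.

50.7 kg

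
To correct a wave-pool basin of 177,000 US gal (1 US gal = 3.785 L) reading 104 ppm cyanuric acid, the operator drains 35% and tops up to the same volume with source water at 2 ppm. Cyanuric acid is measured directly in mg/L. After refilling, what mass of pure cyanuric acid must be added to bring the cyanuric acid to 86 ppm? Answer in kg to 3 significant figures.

Volume: 177,000 US gal × 3.785 L/gal = 669,945 L.
After draining 35% and refilling: 104 × 0.65 + 2 × 0.35 = 68.3 ppm.
Deficit to target: 86 − 68.3 = 17.7 mg/L.
Mass: 17.7 mg/L × 669,945 L = 11,860 g cyanuric acid.

11.9 kg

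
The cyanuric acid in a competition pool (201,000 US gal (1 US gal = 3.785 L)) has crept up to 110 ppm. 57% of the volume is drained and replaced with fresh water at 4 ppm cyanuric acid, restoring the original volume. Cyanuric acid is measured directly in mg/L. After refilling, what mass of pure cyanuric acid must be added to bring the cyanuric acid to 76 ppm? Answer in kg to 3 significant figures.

20.1 kg

Volume: 201,000 US gal × 3.785 L/gal = 760,785 L.
After draining 57% and refilling: 110 × 0.43 + 4 × 0.57 = 49.58 ppm.
Deficit to target: 76 − 49.58 = 26.42 mg/L.
Mass: 26.42 mg/L × 760,785 L = 20,100 g cyanuric acid.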